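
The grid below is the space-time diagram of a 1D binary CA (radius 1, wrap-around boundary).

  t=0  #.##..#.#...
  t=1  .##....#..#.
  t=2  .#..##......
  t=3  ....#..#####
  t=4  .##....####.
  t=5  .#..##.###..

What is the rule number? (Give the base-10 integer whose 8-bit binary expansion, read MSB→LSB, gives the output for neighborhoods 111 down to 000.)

  nb ###: next=#  (t=3,i=8, bit7=1)
  nb ##.: next=.  (t=0,i=3, bit6=0)
  nb #.#: next=#  (t=0,i=1, bit5=1)
  nb #..: next=.  (t=0,i=4, bit4=0)
  nb .##: next=#  (t=0,i=2, bit3=1)
  nb .#.: next=.  (t=0,i=0, bit2=0)
  nb ..#: next=.  (t=0,i=5, bit1=0)
  nb ...: next=#  (t=0,i=10, bit0=1)
  bits 10101001 = 169

169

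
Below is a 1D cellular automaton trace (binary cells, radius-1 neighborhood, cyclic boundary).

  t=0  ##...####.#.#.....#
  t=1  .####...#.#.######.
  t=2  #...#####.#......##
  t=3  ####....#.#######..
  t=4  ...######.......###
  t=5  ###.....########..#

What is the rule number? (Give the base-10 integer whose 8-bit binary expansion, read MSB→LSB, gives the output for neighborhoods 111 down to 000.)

87

  ### -> .   bit 7 = 0  t=0,i=0
  ##. -> #   bit 6 = 1  t=0,i=1
  #.# -> .   bit 5 = 0  t=0,i=9
  #.. -> #   bit 4 = 1  t=0,i=2
  .## -> .   bit 3 = 0  t=0,i=5
  .#. -> #   bit 2 = 1  t=0,i=10
  ..# -> #   bit 1 = 1  t=0,i=4
  ... -> #   bit 0 = 1  t=0,i=3
  bits 01010111 = 87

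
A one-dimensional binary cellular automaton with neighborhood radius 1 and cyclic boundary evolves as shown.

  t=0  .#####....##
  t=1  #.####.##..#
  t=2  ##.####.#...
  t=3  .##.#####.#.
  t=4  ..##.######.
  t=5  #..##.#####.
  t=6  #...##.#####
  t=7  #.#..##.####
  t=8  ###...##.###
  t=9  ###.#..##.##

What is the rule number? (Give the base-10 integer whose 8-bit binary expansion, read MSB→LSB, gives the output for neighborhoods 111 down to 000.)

  ###|#  b7=1 t=0,i=2
  ##.|#  b6=1 t=0,i=5
  #.#|#  b5=1 t=0,i=0
  #..|.  b4=0 t=0,i=6
  .##|.  b3=0 t=0,i=1
  .#.|#  b2=1 t=2,i=8
  ..#|.  b1=0 t=0,i=9
  ...|#  b0=1 t=0,i=7
  bits 11100101 = 229

229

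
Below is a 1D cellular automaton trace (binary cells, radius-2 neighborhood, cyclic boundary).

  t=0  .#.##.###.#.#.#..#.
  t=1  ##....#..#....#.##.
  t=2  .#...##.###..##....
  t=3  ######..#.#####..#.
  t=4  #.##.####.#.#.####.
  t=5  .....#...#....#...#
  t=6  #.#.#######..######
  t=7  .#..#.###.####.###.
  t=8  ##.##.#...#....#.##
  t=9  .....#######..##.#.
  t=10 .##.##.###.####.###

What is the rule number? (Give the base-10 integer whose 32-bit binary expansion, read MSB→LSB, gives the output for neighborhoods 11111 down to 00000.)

2526941693

  ##### -> #   bit 31 = 1  t=3,i=2
  ####. -> .   bit 30 = 0  t=3,i=4
  ###.# -> .   bit 29 = 0  t=0,i=8
  ###.. -> #   bit 28 = 1  t=2,i=10
  ##.## -> .   bit 27 = 0  t=0,i=5
  ##.#. -> #   bit 26 = 1  t=0,i=9
  ##..# -> #   bit 25 = 1  t=2,i=11
  ##... -> .   bit 24 = 0  t=1,i=2
  #.### -> #   bit 23 = 1  t=0,i=6
  #.##. -> .   bit 22 = 0  t=0,i=3
  #.#.# -> .   bit 21 = 0  t=0,i=10
  #.#.. -> #   bit 20 = 1  t=0,i=14
  #..## -> #   bit 19 = 1  t=2,i=12
  #..#. -> #   bit 18 = 1  t=0,i=0
  #...# -> #   bit 17 = 1  t=2,i=3
  #.... -> .   bit 16 = 0  t=1,i=3
  .#### -> .   bit 15 = 0  t=3,i=1
  .###. -> .   bit 14 = 0  t=0,i=7
  .##.# -> .   bit 13 = 0  t=0,i=4
  .##.. -> #   bit 12 = 1  t=1,i=1
  .#.## -> .   bit 11 = 0  t=0,i=2
  .#.#. -> .   bit 10 = 0  t=0,i=11
  .#..# -> .   bit 9 = 0  t=0,i=15
  .#... -> #   bit 8 = 1  t=1,i=10
  ..### -> #   bit 7 = 1  t=6,i=13
  ..##. -> #   bit 6 = 1  t=2,i=5
  ..#.# -> #   bit 5 = 1  t=0,i=1
  ..#.. -> #   bit 4 = 1  t=0,i=17
  ...## -> #   bit 3 = 1  t=2,i=4
  ...#. -> #   bit 2 = 1  t=1,i=5
  ....# -> .   bit 1 = 0  t=1,i=4
  ..... -> #   bit 0 = 1  t=2,i=17
  bits 10010110100111100001000111111101 = 2526941693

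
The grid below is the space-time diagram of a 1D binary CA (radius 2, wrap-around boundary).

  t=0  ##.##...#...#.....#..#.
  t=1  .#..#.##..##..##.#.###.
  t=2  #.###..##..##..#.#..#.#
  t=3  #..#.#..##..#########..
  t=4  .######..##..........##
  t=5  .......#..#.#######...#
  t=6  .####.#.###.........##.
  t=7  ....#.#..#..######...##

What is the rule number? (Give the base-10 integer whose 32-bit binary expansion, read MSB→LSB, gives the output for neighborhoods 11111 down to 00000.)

  nb #####: next=.  (t=3,i=14, bit31=0)
  nb ####.: next=.  (t=3,i=19, bit30=0)
  nb ###.#: next=#  (t=6,i=4, bit29=1)
  nb ###..: next=.  (t=1,i=21, bit28=0)
  nb ##.##: next=.  (t=0,i=2, bit27=0)
  nb ##.#.: next=.  (t=1,i=16, bit26=0)
  nb ##..#: next=#  (t=1,i=8, bit25=1)
  nb ##...: next=.  (t=0,i=5, bit24=0)
  nb #.###: next=.  (t=1,i=19, bit23=0)
  nb #.##.: next=.  (t=0,i=0, bit22=0)
  nb #.#.#: next=#  (t=1,i=17, bit21=1)
  nb #.#..: next=#  (t=2,i=17, bit20=1)
  nb #..##: next=.  (t=1,i=9, bit19=0)
  nb #..#.: next=#  (t=0,i=20, bit18=1)
  nb #...#: next=#  (t=0,i=6, bit17=1)
  nb #....: next=#  (t=0,i=14, bit16=1)
  nb .####: next=.  (t=3,i=13, bit15=0)
  nb .###.: next=#  (t=1,i=20, bit14=1)
  nb .##.#: next=#  (t=0,i=1, bit13=1)
  nb .##..: next=#  (t=0,i=4, bit12=1)
  nb .#.##: next=.  (t=0,i=22, bit11=0)
  nb .#.#.: next=#  (t=2,i=16, bit10=1)
  nb .#..#: next=#  (t=0,i=19, bit9=1)
  nb .#...: next=.  (t=0,i=9, bit8=0)
  nb ..###: next=.  (t=3,i=12, bit7=0)
  nb ..##.: next=.  (t=1,i=10, bit6=0)
  nb ..#.#: next=#  (t=0,i=21, bit5=1)
  nb ..#..: next=.  (t=0,i=8, bit4=0)
  nb ...##: next=.  (t=4,i=20, bit3=0)
  nb ...#.: next=#  (t=0,i=7, bit2=1)
  nb ....#: next=.  (t=0,i=16, bit1=0)
  nb .....: next=#  (t=0,i=15, bit0=1)
  bits 00100010001101110111011000100101 = 574060069

574060069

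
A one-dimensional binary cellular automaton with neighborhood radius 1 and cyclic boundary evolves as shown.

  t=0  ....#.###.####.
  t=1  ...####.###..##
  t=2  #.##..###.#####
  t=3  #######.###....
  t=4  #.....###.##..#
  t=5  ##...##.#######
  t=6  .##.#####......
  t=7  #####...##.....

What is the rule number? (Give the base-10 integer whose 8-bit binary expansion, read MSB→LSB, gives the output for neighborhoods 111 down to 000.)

  ###|.  b7=0 t=0,i=7
  ##.|#  b6=1 t=0,i=8
  #.#|#  b5=1 t=0,i=5
  #..|#  b4=1 t=0,i=14
  .##|#  b3=1 t=0,i=6
  .#.|#  b2=1 t=0,i=4
  ..#|#  b1=1 t=0,i=3
  ...|.  b0=0 t=0,i=0
  bits 01111110 = 126

126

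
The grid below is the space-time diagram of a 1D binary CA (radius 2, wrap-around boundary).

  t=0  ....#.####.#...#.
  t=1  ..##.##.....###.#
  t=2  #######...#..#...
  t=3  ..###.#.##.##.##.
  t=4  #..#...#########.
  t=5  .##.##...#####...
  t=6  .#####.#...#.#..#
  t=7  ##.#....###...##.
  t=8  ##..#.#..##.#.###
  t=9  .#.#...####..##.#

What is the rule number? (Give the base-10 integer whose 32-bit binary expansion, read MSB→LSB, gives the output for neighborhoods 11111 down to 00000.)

  #####|#  b31=1 t=2,i=2
  ####.|.  b30=0 t=0,i=8
  ###.#|.  b29=0 t=0,i=9
  ###..|#  b28=1 t=2,i=6
  ##.##|#  b27=1 t=1,i=4
  ##.#.|.  b26=0 t=0,i=10
  ##..#|.  b25=0 t=8,i=2
  ##...|.  b24=0 t=1,i=7
  #.###|#  b23=1 t=0,i=6
  #.##.|#  b22=1 t=1,i=5
  #.#.#|.  b21=0 t=3,i=6
  #.#..|.  b20=0 t=0,i=11
  #..##|#  b19=1 t=1,i=1
  #..#.|#  b18=1 t=2,i=12
  #...#|#  b17=1 t=0,i=13
  #....|.  b16=0 t=0,i=0
  .####|.  b15=0 t=0,i=7
  .###.|#  b14=1 t=1,i=13
  .##.#|#  b13=1 t=1,i=3
  .##..|#  b12=1 t=1,i=6
  .#.##|#  b11=1 t=0,i=5
  .#.#.|.  b10=0 t=6,i=12
  .#..#|#  b9=1 t=1,i=0
  .#...|#  b8=1 t=0,i=12
  ..###|.  b7=0 t=1,i=12
  ..##.|#  b6=1 t=1,i=2
  ..#.#|.  b5=0 t=0,i=4
  ..#..|.  b4=0 t=0,i=15
  ...##|.  b3=0 t=1,i=11
  ...#.|#  b2=1 t=0,i=3
  ....#|#  b1=1 t=0,i=2
  .....|.  b0=0 t=0,i=1
  bits 10011000110011100111101101000110 = 2563668806

2563668806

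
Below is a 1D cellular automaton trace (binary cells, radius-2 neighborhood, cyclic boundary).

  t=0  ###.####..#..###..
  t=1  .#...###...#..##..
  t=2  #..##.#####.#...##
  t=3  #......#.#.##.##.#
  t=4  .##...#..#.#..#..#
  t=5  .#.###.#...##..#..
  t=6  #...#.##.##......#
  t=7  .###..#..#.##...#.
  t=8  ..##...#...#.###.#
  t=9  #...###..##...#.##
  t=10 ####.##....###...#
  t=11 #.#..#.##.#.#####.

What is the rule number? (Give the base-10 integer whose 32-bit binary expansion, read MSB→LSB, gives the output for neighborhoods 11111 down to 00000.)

1433649676

  [31] ##### => .  t=2,i=8
  [30] ####. => #  t=0,i=6
  [29] ###.# => .  t=0,i=2
  [28] ###.. => #  t=0,i=7
  [27] ##.## => .  t=0,i=3
  [26] ##.#. => #  t=2,i=11
  [25] ##..# => .  t=0,i=8
  [24] ##... => #  t=1,i=8
  [23] #.### => .  t=0,i=4
  [22] #.##. => #  t=3,i=11
  [21] #.#.# => #  t=3,i=9
  [20] #.#.. => #  t=2,i=12
  [19] #..## => .  t=0,i=12
  [18] #..#. => .  t=0,i=9
  [17] #...# => #  t=1,i=3
  [16] #.... => #  t=3,i=2
  [15] .#### => #  t=0,i=5
  [14] .###. => #  t=0,i=1
  [13] .##.# => .  t=2,i=4
  [12] .##.. => .  t=1,i=15
  [11] .#.## => .  t=3,i=10
  [10] .#.#. => .  t=3,i=8
  [9] .#..# => #  t=0,i=11
  [8] .#... => .  t=1,i=2
  [7] ..### => .  t=0,i=0
  [6] ..##. => .  t=1,i=14
  [5] ..#.# => .  t=3,i=7
  [4] ..#.. => .  t=0,i=10
  [3] ...## => #  t=1,i=4
  [2] ...#. => #  t=1,i=0
  [1] ....# => .  t=3,i=5
  [0] ..... => .  t=3,i=3
  bits 01010101011100111100001000001100 = 1433649676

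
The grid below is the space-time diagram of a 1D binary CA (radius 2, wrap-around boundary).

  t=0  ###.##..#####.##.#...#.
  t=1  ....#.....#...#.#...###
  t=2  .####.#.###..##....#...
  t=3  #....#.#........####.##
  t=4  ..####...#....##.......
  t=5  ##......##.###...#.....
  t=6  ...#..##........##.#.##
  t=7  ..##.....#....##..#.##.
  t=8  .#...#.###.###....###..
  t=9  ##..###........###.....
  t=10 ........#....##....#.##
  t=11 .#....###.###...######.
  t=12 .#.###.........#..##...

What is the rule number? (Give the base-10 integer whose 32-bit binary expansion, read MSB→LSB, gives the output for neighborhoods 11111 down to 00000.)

2218854462

  ##### -> #   bit 31 = 1  t=0,i=10
  ####. -> .   bit 30 = 0  t=0,i=11
  ###.# -> .   bit 29 = 0  t=0,i=2
  ###.. -> .   bit 28 = 0  t=1,i=22
  ##.## -> .   bit 27 = 0  t=0,i=3
  ##.#. -> #   bit 26 = 1  t=0,i=16
  ##..# -> .   bit 25 = 0  t=0,i=6
  ##... -> .   bit 24 = 0  t=1,i=0
  #.### -> .   bit 23 = 0  t=0,i=0
  #.##. -> #   bit 22 = 1  t=0,i=4
  #.#.# -> .   bit 21 = 0  t=2,i=6
  #.#.. -> .   bit 20 = 0  t=0,i=17
  #..## -> .   bit 19 = 0  t=0,i=7
  #..#. -> .   bit 18 = 0  t=7,i=17
  #...# -> .   bit 17 = 0  t=0,i=19
  #.... -> #   bit 16 = 1  t=1,i=1
  .#### -> .   bit 15 = 0  t=0,i=9
  .###. -> .   bit 14 = 0  t=0,i=1
  .##.# -> .   bit 13 = 0  t=0,i=15
  .##.. -> .   bit 12 = 0  t=0,i=5
  .#.## -> #   bit 11 = 1  t=0,i=22
  .#.#. -> .   bit 10 = 0  t=1,i=15
  .#..# -> .   bit 9 = 0  t=6,i=4
  .#... -> .   bit 8 = 0  t=0,i=18
  ..### -> .   bit 7 = 0  t=0,i=8
  ..##. -> .   bit 6 = 0  t=2,i=13
  ..#.# -> #   bit 5 = 1  t=0,i=21
  ..#.. -> #   bit 4 = 1  t=1,i=4
  ...## -> #   bit 3 = 1  t=1,i=19
  ...#. -> #   bit 2 = 1  t=0,i=20
  ....# -> #   bit 1 = 1  t=1,i=2
  ..... -> .   bit 0 = 0  t=1,i=7
  bits 10000100010000010000100000111110 = 2218854462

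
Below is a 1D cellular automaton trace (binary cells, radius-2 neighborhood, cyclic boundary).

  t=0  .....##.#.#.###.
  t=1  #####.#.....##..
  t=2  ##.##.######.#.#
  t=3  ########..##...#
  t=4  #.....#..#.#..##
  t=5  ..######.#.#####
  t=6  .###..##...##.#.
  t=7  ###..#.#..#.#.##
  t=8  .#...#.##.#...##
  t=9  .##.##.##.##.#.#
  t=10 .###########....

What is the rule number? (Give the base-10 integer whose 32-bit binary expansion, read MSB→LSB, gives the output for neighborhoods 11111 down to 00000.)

1759114175

  #####|.  b31=0 t=1,i=2
  ####.|#  b30=1 t=1,i=3
  ###.#|#  b29=1 t=1,i=4
  ###..|.  b28=0 t=0,i=14
  ##.##|#  b27=1 t=2,i=2
  ##.#.|.  b26=0 t=0,i=7
  ##..#|.  b25=0 t=1,i=14
  ##...|.  b24=0 t=0,i=15
  #.###|#  b23=1 t=0,i=12
  #.##.|#  b22=1 t=2,i=3
  #.#.#|.  b21=0 t=0,i=8
  #.#..|#  b20=1 t=1,i=6
  #..##|#  b19=1 t=1,i=15
  #..#.|.  b18=0 t=4,i=8
  #...#|.  b17=0 t=3,i=13
  #....|#  b16=1 t=0,i=0
  .####|#  b15=1 t=1,i=1
  .###.|#  b14=1 t=0,i=13
  .##.#|#  b13=1 t=0,i=6
  .##..|#  b12=1 t=1,i=13
  .#.##|.  b11=0 t=0,i=11
  .#.#.|.  b10=0 t=0,i=9
  .#..#|#  b9=1 t=4,i=7
  .#...|#  b8=1 t=1,i=7
  ..###|#  b7=1 t=1,i=0
  ..##.|.  b6=0 t=0,i=5
  ..#.#|#  b5=1 t=4,i=9
  ..#..|#  b4=1 t=4,i=6
  ...##|#  b3=1 t=0,i=4
  ...#.|#  b2=1 t=4,i=5
  ....#|#  b1=1 t=0,i=3
  .....|#  b0=1 t=0,i=1
  bits 01101000110110011111001110111111 = 1759114175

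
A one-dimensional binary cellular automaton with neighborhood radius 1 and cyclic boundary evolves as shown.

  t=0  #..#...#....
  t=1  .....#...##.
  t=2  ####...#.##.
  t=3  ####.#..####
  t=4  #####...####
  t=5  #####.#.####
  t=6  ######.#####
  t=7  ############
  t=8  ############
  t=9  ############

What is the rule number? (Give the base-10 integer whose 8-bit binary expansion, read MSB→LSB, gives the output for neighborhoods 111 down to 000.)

233

  [7] ### => #  t=2,i=1
  [6] ##. => #  t=1,i=10
  [5] #.# => #  t=2,i=8
  [4] #.. => .  t=0,i=1
  [3] .## => #  t=1,i=9
  [2] .#. => .  t=0,i=0
  [1] ..# => .  t=0,i=2
  [0] ... => #  t=0,i=5
  bits 11101001 = 233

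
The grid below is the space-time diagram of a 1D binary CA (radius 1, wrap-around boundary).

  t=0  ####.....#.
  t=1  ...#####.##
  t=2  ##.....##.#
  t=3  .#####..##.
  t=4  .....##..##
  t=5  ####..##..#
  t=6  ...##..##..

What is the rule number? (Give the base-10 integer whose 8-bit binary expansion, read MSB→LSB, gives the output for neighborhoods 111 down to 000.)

117

  ### -> .   bit 7 = 0  t=0,i=1
  ##. -> #   bit 6 = 1  t=0,i=3
  #.# -> #   bit 5 = 1  t=0,i=10
  #.. -> #   bit 4 = 1  t=0,i=4
  .## -> .   bit 3 = 0  t=0,i=0
  .#. -> #   bit 2 = 1  t=0,i=9
  ..# -> .   bit 1 = 0  t=0,i=8
  ... -> #   bit 0 = 1  t=0,i=5
  bits 01110101 = 117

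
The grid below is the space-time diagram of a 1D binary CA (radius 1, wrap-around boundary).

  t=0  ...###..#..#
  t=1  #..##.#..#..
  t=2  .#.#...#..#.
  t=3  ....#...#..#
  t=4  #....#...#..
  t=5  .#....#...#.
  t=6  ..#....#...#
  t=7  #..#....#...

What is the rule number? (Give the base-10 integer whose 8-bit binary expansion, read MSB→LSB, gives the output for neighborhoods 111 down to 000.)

  [7] ### => #  t=0,i=4
  [6] ##. => .  t=0,i=5
  [5] #.# => .  t=1,i=5
  [4] #.. => #  t=0,i=0
  [3] .## => #  t=0,i=3
  [2] .#. => .  t=0,i=8
  [1] ..# => .  t=0,i=2
  [0] ... => .  t=0,i=1
  bits 10011000 = 152

152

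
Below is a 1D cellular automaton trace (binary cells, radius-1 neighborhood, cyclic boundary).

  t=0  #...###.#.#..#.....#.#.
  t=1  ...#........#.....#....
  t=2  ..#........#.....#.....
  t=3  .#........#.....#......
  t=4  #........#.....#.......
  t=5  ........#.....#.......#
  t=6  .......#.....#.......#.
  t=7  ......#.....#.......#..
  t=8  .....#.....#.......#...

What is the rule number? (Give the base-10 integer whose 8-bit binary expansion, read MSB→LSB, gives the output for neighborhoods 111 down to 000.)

2

  ### -> .   bit 7 = 0  t=0,i=5
  ##. -> .   bit 6 = 0  t=0,i=6
  #.# -> .   bit 5 = 0  t=0,i=7
  #.. -> .   bit 4 = 0  t=0,i=1
  .## -> .   bit 3 = 0  t=0,i=4
  .#. -> .   bit 2 = 0  t=0,i=0
  ..# -> #   bit 1 = 1  t=0,i=3
  ... -> .   bit 0 = 0  t=0,i=2
  bits 00000010 = 2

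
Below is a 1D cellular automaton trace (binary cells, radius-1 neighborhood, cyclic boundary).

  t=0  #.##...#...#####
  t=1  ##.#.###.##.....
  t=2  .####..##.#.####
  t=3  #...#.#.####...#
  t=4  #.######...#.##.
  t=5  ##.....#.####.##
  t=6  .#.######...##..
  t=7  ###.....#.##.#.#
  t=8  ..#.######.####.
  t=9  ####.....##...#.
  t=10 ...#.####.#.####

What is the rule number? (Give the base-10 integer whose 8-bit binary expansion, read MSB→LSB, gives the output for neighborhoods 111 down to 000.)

  ### -> .   bit 7 = 0  t=0,i=12
  ##. -> #   bit 6 = 1  t=0,i=0
  #.# -> #   bit 5 = 1  t=0,i=1
  #.. -> .   bit 4 = 0  t=0,i=4
  .## -> .   bit 3 = 0  t=0,i=2
  .#. -> #   bit 2 = 1  t=0,i=7
  ..# -> #   bit 1 = 1  t=0,i=6
  ... -> #   bit 0 = 1  t=0,i=5
  bits 01100111 = 103

103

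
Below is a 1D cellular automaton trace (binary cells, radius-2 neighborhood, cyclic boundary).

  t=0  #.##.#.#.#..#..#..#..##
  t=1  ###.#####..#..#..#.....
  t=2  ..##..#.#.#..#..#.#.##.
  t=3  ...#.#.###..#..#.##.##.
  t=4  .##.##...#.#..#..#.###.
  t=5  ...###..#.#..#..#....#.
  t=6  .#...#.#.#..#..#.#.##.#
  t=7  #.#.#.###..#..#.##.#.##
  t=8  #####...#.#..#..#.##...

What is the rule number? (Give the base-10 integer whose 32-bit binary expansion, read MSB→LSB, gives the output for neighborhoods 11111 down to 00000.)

3160675591

  nb #####: next=#  (t=1,i=6, bit31=1)
  nb ####.: next=.  (t=1,i=7, bit30=0)
  nb ###.#: next=#  (t=0,i=0, bit29=1)
  nb ###..: next=#  (t=1,i=8, bit28=1)
  nb ##.##: next=#  (t=0,i=1, bit27=1)
  nb ##.#.: next=#  (t=0,i=4, bit26=1)
  nb ##..#: next=.  (t=1,i=9, bit25=0)
  nb ##...: next=.  (t=2,i=22, bit24=0)
  nb #.###: next=.  (t=1,i=4, bit23=0)
  nb #.##.: next=#  (t=0,i=2, bit22=1)
  nb #.#.#: next=#  (t=0,i=5, bit21=1)
  nb #.#..: next=.  (t=0,i=9, bit20=0)
  nb #..##: next=.  (t=0,i=20, bit19=0)
  nb #..#.: next=#  (t=0,i=11, bit18=1)
  nb #...#: next=.  (t=2,i=0, bit17=0)
  nb #....: next=.  (t=1,i=19, bit16=0)
  nb .####: next=.  (t=1,i=5, bit15=0)
  nb .###.: next=.  (t=0,i=22, bit14=0)
  nb .##.#: next=.  (t=0,i=3, bit13=0)
  nb .##..: next=#  (t=2,i=3, bit12=1)
  nb .#.##: next=.  (t=2,i=19, bit11=0)
  nb .#.#.: next=#  (t=0,i=6, bit10=1)
  nb .#..#: next=.  (t=0,i=10, bit9=0)
  nb .#...: next=#  (t=1,i=18, bit8=1)
  nb ..###: next=.  (t=0,i=21, bit7=0)
  nb ..##.: next=.  (t=2,i=2, bit6=0)
  nb ..#.#: next=.  (t=2,i=6, bit5=0)
  nb ..#..: next=.  (t=0,i=12, bit4=0)
  nb ...##: next=.  (t=1,i=22, bit3=0)
  nb ...#.: next=#  (t=3,i=2, bit2=1)
  nb ....#: next=#  (t=1,i=21, bit1=1)
  nb .....: next=#  (t=1,i=20, bit0=1)
  bits 10111100011001000001010100000111 = 3160675591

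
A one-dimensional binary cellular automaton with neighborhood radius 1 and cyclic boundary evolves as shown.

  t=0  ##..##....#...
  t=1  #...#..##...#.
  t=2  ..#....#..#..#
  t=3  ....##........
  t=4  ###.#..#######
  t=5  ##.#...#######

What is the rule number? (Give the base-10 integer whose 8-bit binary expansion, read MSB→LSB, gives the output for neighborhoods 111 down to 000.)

169

  ###|#  b7=1 t=4,i=0
  ##.|.  b6=0 t=0,i=1
  #.#|#  b5=1 t=1,i=13
  #..|.  b4=0 t=0,i=2
  .##|#  b3=1 t=0,i=0
  .#.|.  b2=0 t=0,i=10
  ..#|.  b1=0 t=0,i=3
  ...|#  b0=1 t=0,i=7
  bits 10101001 = 169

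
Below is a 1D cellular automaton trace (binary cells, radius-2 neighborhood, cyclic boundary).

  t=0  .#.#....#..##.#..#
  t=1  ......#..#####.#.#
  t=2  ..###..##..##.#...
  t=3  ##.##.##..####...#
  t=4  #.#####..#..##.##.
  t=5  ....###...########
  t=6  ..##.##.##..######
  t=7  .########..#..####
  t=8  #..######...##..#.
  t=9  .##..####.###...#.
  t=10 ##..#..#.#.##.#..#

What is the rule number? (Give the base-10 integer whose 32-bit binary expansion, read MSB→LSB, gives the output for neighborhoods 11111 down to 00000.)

  #####|#  b31=1 t=1,i=11
  ####.|#  b30=1 t=1,i=12
  ###.#|.  b29=0 t=1,i=13
  ###..|#  b28=1 t=2,i=4
  ##.##|#  b27=1 t=3,i=2
  ##.#.|#  b26=1 t=0,i=13
  ##..#|.  b25=0 t=2,i=5
  ##...|.  b24=0 t=3,i=14
  #.###|.  b23=0 t=4,i=2
  #.##.|#  b22=1 t=3,i=3
  #.#.#|.  b21=0 t=0,i=1
  #.#..|.  b20=0 t=0,i=3
  #..##|#  b19=1 t=0,i=10
  #..#.|.  b18=0 t=0,i=16
  #...#|#  b17=1 t=3,i=15
  #....|.  b16=0 t=0,i=5
  .####|.  b15=0 t=1,i=10
  .###.|#  b14=1 t=2,i=3
  .##.#|#  b13=1 t=0,i=12
  .##..|.  b12=0 t=2,i=8
  .#.##|.  b11=0 t=4,i=1
  .#.#.|.  b10=0 t=0,i=0
  .#..#|#  b9=1 t=0,i=9
  .#...|.  b8=0 t=0,i=4
  ..###|.  b7=0 t=1,i=9
  ..##.|#  b6=1 t=0,i=11
  ..#.#|#  b5=1 t=0,i=17
  ..#..|.  b4=0 t=0,i=8
  ...##|#  b3=1 t=2,i=1
  ...#.|.  b2=0 t=0,i=7
  ....#|#  b1=1 t=0,i=6
  .....|#  b0=1 t=1,i=2
  bits 11011100010010100110001001101011 = 3695862379

3695862379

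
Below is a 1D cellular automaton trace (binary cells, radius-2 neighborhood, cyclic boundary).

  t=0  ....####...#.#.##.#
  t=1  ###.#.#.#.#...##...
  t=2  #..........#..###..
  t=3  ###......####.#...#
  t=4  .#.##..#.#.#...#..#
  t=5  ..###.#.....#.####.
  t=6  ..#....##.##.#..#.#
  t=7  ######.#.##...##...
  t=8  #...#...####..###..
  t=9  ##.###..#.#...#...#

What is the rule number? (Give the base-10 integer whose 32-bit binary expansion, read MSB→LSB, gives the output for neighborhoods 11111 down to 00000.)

  nb #####: next=.  (t=7,i=2, bit31=0)
  nb ####.: next=#  (t=0,i=6, bit30=1)
  nb ###.#: next=.  (t=1,i=2, bit29=0)
  nb ###..: next=.  (t=0,i=7, bit28=0)
  nb ##.##: next=#  (t=6,i=9, bit27=1)
  nb ##.#.: next=.  (t=0,i=17, bit26=0)
  nb ##..#: next=.  (t=2,i=17, bit25=0)
  nb ##...: next=#  (t=0,i=8, bit24=1)
  nb #.###: next=.  (t=5,i=14, bit23=0)
  nb #.##.: next=#  (t=0,i=15, bit22=1)
  nb #.#.#: next=.  (t=0,i=13, bit21=0)
  nb #.#..: next=.  (t=0,i=18, bit20=0)
  nb #..##: next=.  (t=2,i=13, bit19=0)
  nb #..#.: next=#  (t=2,i=18, bit18=1)
  nb #...#: next=.  (t=0,i=9, bit17=0)
  nb #....: next=#  (t=0,i=1, bit16=1)
  nb .####: next=.  (t=0,i=5, bit15=0)
  nb .###.: next=.  (t=1,i=1, bit14=0)
  nb .##.#: next=.  (t=0,i=16, bit13=0)
  nb .##..: next=#  (t=1,i=15, bit12=1)
  nb .#.##: next=#  (t=0,i=14, bit11=1)
  nb .#.#.: next=.  (t=0,i=12, bit10=0)
  nb .#..#: next=#  (t=2,i=12, bit9=1)
  nb .#...: next=#  (t=0,i=0, bit8=1)
  nb ..###: next=#  (t=0,i=4, bit7=1)
  nb ..##.: next=#  (t=1,i=14, bit6=1)
  nb ..#.#: next=.  (t=0,i=11, bit5=0)
  nb ..#..: next=#  (t=2,i=0, bit4=1)
  nb ...##: next=.  (t=0,i=3, bit3=0)
  nb ...#.: next=#  (t=0,i=10, bit2=1)
  nb ....#: next=#  (t=0,i=2, bit1=1)
  nb .....: next=.  (t=2,i=3, bit0=0)
  bits 01001001010001010001101111010110 = 1229265878

1229265878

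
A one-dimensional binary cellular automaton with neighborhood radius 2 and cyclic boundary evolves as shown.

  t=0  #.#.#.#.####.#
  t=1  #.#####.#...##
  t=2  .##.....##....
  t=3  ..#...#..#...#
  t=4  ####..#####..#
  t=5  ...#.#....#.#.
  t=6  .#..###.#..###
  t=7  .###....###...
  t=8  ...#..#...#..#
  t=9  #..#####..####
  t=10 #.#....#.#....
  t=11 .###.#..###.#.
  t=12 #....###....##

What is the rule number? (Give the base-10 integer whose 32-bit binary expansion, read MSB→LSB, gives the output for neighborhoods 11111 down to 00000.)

  [31] ##### => .  t=1,i=4
  [30] ####. => .  t=0,i=10
  [29] ###.# => .  t=0,i=11
  [28] ###.. => #  t=4,i=3
  [27] ##.## => #  t=0,i=12
  [26] ##.#. => .  t=0,i=1
  [25] ##..# => .  t=4,i=4
  [24] ##... => .  t=2,i=3
  [23] #.### => #  t=0,i=8
  [22] #.##. => #  t=0,i=13
  [21] #.#.# => #  t=0,i=2
  [20] #.#.. => #  t=1,i=8
  [19] #..## => #  t=4,i=5
  [18] #..#. => #  t=3,i=1
  [17] #...# => .  t=1,i=10
  [16] #.... => .  t=2,i=4
  [15] .#### => .  t=0,i=9
  [14] .###. => .  t=1,i=13
  [13] .##.# => #  t=0,i=0
  [12] .##.. => #  t=2,i=2
  [11] .#.## => .  t=0,i=7
  [10] .#.#. => #  t=0,i=3
  [9] .#..# => #  t=3,i=0
  [8] .#... => #  t=1,i=9
  [7] ..### => .  t=1,i=12
  [6] ..##. => .  t=2,i=1
  [5] ..#.# => .  t=5,i=3
  [4] ..#.. => #  t=3,i=2
  [3] ...## => .  t=1,i=11
  [2] ...#. => .  t=3,i=5
  [1] ....# => #  t=2,i=6
  [0] ..... => .  t=2,i=5
  bits 00011000111111000011011100010010 = 419182354

419182354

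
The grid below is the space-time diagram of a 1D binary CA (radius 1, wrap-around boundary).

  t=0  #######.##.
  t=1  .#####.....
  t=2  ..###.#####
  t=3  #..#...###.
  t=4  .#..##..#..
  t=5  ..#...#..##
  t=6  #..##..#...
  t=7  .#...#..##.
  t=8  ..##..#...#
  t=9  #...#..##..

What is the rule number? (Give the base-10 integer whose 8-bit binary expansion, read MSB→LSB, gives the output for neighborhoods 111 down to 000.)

145

  [7] ### => #  t=0,i=1
  [6] ##. => .  t=0,i=6
  [5] #.# => .  t=0,i=7
  [4] #.. => #  t=1,i=6
  [3] .## => .  t=0,i=0
  [2] .#. => .  t=3,i=0
  [1] ..# => .  t=1,i=0
  [0] ... => #  t=1,i=7
  bits 10010001 = 145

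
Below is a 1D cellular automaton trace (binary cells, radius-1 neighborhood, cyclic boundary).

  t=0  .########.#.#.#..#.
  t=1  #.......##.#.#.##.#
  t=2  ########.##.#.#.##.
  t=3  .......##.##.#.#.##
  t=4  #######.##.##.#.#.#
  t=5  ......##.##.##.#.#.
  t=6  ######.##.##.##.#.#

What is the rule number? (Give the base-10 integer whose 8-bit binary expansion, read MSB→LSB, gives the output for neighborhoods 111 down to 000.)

115

  nb ###: next=.  (t=0,i=2, bit7=0)
  nb ##.: next=#  (t=0,i=8, bit6=1)
  nb #.#: next=#  (t=0,i=9, bit5=1)
  nb #..: next=#  (t=0,i=15, bit4=1)
  nb .##: next=.  (t=0,i=1, bit3=0)
  nb .#.: next=.  (t=0,i=10, bit2=0)
  nb ..#: next=#  (t=0,i=0, bit1=1)
  nb ...: next=#  (t=1,i=2, bit0=1)
  bits 01110011 = 115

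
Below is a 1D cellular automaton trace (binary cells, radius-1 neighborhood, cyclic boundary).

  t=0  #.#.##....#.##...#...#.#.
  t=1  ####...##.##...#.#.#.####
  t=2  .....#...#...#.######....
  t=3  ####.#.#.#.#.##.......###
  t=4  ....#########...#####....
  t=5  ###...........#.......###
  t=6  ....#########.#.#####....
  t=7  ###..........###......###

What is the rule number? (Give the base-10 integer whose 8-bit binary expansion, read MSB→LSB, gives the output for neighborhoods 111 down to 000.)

  nb ###: next=.  (t=1,i=0, bit7=0)
  nb ##.: next=.  (t=0,i=5, bit6=0)
  nb #.#: next=#  (t=0,i=1, bit5=1)
  nb #..: next=.  (t=0,i=6, bit4=0)
  nb .##: next=.  (t=0,i=4, bit3=0)
  nb .#.: next=#  (t=0,i=0, bit2=1)
  nb ..#: next=.  (t=0,i=9, bit1=0)
  nb ...: next=#  (t=0,i=7, bit0=1)
  bits 00100101 = 37

37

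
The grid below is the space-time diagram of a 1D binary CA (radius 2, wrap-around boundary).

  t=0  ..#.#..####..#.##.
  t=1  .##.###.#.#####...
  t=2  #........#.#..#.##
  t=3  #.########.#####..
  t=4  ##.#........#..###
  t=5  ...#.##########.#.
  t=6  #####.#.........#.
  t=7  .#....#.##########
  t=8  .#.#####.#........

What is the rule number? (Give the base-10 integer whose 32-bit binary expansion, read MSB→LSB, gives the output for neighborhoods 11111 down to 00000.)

  ##### -> .   bit 31 = 0  t=1,i=12
  ####. -> .   bit 30 = 0  t=0,i=9
  ###.# -> .   bit 29 = 0  t=1,i=6
  ###.. -> #   bit 28 = 1  t=0,i=10
  ##.## -> .   bit 27 = 0  t=1,i=3
  ##.#. -> .   bit 26 = 0  t=1,i=7
  ##..# -> #   bit 25 = 1  t=0,i=11
  ##... -> .   bit 24 = 0  t=0,i=17
  #.### -> .   bit 23 = 0  t=1,i=4
  #.##. -> .   bit 22 = 0  t=0,i=15
  #.#.# -> .   bit 21 = 0  t=1,i=8
  #.#.. -> #   bit 20 = 1  t=0,i=4
  #..## -> #   bit 19 = 1  t=0,i=6
  #..#. -> #   bit 18 = 1  t=0,i=12
  #...# -> .   bit 17 = 0  t=0,i=0
  #.... -> #   bit 16 = 1  t=1,i=16
  .#### -> #   bit 15 = 1  t=0,i=8
  .###. -> .   bit 14 = 0  t=1,i=5
  .##.# -> .   bit 13 = 0  t=1,i=2
  .##.. -> .   bit 12 = 0  t=0,i=16
  .#.## -> #   bit 11 = 1  t=0,i=14
  .#.#. -> .   bit 10 = 0  t=0,i=3
  .#..# -> #   bit 9 = 1  t=0,i=5
  .#... -> .   bit 8 = 0  t=4,i=4
  ..### -> .   bit 7 = 0  t=0,i=7
  ..##. -> .   bit 6 = 0  t=1,i=1
  ..#.# -> #   bit 5 = 1  t=0,i=2
  ..#.. -> #   bit 4 = 1  t=4,i=12
  ...## -> #   bit 3 = 1  t=1,i=0
  ...#. -> #   bit 2 = 1  t=0,i=1
  ....# -> #   bit 1 = 1  t=1,i=17
  ..... -> #   bit 0 = 1  t=2,i=3
  bits 00010010000111011000101000111111 = 303925823

303925823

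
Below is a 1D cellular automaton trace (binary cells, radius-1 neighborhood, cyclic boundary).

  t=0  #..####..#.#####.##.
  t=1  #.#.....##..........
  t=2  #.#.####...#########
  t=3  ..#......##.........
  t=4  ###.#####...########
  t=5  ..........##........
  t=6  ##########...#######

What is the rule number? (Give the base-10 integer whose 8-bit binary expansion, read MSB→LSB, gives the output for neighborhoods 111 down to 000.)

  [7] ### => .  t=0,i=4
  [6] ##. => .  t=0,i=6
  [5] #.# => .  t=0,i=10
  [4] #.. => .  t=0,i=1
  [3] .## => .  t=0,i=3
  [2] .#. => #  t=0,i=0
  [1] ..# => #  t=0,i=2
  [0] ... => #  t=1,i=4
  bits 00000111 = 7

7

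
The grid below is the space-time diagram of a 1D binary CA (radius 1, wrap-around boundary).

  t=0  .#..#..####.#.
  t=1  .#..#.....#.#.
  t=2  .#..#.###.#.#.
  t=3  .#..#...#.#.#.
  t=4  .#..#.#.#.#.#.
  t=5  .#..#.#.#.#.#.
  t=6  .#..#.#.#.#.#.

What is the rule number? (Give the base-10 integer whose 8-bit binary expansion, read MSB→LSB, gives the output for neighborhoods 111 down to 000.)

69

  nb ###: next=.  (t=0,i=8, bit7=0)
  nb ##.: next=#  (t=0,i=10, bit6=1)
  nb #.#: next=.  (t=0,i=11, bit5=0)
  nb #..: next=.  (t=0,i=2, bit4=0)
  nb .##: next=.  (t=0,i=7, bit3=0)
  nb .#.: next=#  (t=0,i=1, bit2=1)
  nb ..#: next=.  (t=0,i=0, bit1=0)
  nb ...: next=#  (t=1,i=6, bit0=1)
  bits 01000101 = 69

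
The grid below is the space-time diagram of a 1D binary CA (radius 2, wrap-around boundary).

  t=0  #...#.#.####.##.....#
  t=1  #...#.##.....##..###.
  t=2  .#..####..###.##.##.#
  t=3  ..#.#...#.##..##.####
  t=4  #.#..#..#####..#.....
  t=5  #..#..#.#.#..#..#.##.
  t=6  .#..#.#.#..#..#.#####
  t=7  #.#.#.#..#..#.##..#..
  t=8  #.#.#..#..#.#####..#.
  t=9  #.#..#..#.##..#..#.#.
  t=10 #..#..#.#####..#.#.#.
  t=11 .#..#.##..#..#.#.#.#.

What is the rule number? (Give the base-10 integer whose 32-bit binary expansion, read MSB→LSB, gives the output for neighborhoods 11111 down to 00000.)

  nb #####: next=#  (t=4,i=10, bit31=1)
  nb ####.: next=.  (t=0,i=10, bit30=0)
  nb ###.#: next=.  (t=0,i=11, bit29=0)
  nb ###..: next=.  (t=2,i=7, bit28=0)
  nb ##.##: next=.  (t=0,i=12, bit27=0)
  nb ##.#.: next=#  (t=1,i=20, bit26=1)
  nb ##..#: next=#  (t=1,i=15, bit25=1)
  nb ##...: next=.  (t=0,i=1, bit24=0)
  nb #.###: next=.  (t=0,i=8, bit23=0)
  nb #.##.: next=#  (t=0,i=13, bit22=1)
  nb #.#.#: next=#  (t=0,i=6, bit21=1)
  nb #.#..: next=.  (t=1,i=0, bit20=0)
  nb #..##: next=.  (t=1,i=16, bit19=0)
  nb #..#.: next=.  (t=3,i=1, bit18=0)
  nb #...#: next=.  (t=0,i=2, bit17=0)
  nb #....: next=.  (t=0,i=16, bit16=0)
  nb .####: next=.  (t=0,i=9, bit15=0)
  nb .###.: next=#  (t=1,i=18, bit14=1)
  nb .##.#: next=#  (t=2,i=15, bit13=1)
  nb .##..: next=#  (t=0,i=0, bit12=1)
  nb .#.##: next=#  (t=0,i=7, bit11=1)
  nb .#.#.: next=.  (t=0,i=5, bit10=0)
  nb .#..#: next=#  (t=2,i=2, bit9=1)
  nb .#...: next=#  (t=1,i=1, bit8=1)
  nb ..###: next=#  (t=1,i=17, bit7=1)
  nb ..##.: next=.  (t=0,i=20, bit6=0)
  nb ..#.#: next=#  (t=0,i=4, bit5=1)
  nb ..#..: next=.  (t=4,i=5, bit4=0)
  nb ...##: next=#  (t=0,i=19, bit3=1)
  nb ...#.: next=.  (t=0,i=3, bit2=0)
  nb ....#: next=#  (t=0,i=18, bit1=1)
  nb .....: next=#  (t=0,i=17, bit0=1)
  bits 10000110011000000111101110101011 = 2254470059

2254470059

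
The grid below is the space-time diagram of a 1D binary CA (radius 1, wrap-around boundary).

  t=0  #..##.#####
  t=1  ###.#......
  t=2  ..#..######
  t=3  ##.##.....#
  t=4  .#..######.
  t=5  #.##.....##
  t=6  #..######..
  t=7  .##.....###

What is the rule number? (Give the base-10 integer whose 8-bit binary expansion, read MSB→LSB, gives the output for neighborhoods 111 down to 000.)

83

  ###|.  b7=0 t=0,i=7
  ##.|#  b6=1 t=0,i=0
  #.#|.  b5=0 t=0,i=5
  #..|#  b4=1 t=0,i=1
  .##|.  b3=0 t=0,i=3
  .#.|.  b2=0 t=1,i=4
  ..#|#  b1=1 t=0,i=2
  ...|#  b0=1 t=1,i=6
  bits 01010011 = 83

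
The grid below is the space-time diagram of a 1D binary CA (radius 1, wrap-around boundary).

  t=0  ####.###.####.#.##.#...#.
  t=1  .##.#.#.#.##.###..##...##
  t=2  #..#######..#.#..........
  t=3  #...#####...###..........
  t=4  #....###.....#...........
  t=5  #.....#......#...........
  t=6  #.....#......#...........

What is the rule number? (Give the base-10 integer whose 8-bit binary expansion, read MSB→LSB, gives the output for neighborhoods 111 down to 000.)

164

  nb ###: next=#  (t=0,i=1, bit7=1)
  nb ##.: next=.  (t=0,i=3, bit6=0)
  nb #.#: next=#  (t=0,i=4, bit5=1)
  nb #..: next=.  (t=0,i=20, bit4=0)
  nb .##: next=.  (t=0,i=0, bit3=0)
  nb .#.: next=#  (t=0,i=14, bit2=1)
  nb ..#: next=.  (t=0,i=22, bit1=0)
  nb ...: next=.  (t=0,i=21, bit0=0)
  bits 10100100 = 164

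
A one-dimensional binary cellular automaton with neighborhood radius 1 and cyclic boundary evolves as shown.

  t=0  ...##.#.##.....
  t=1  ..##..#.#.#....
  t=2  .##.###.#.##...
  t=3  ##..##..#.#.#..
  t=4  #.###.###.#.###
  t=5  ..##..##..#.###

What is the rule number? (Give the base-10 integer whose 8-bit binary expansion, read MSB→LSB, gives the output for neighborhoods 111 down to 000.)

  ###|#  b7=1 t=2,i=5
  ##.|.  b6=0 t=0,i=4
  #.#|.  b5=0 t=0,i=5
  #..|#  b4=1 t=0,i=10
  .##|#  b3=1 t=0,i=3
  .#.|#  b2=1 t=0,i=6
  ..#|#  b1=1 t=0,i=2
  ...|.  b0=0 t=0,i=0
  bits 10011110 = 158

158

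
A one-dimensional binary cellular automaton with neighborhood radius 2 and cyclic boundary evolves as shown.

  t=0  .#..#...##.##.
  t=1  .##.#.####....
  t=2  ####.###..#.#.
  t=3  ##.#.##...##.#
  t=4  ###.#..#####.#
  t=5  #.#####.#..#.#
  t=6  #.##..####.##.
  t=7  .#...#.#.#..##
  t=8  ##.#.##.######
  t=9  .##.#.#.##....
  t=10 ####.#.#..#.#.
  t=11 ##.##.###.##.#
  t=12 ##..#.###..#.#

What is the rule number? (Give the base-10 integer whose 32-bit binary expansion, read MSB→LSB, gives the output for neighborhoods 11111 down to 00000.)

630910585

  [31] ##### => .  t=4,i=9
  [30] ####. => .  t=1,i=8
  [29] ###.# => #  t=2,i=3
  [28] ###.. => .  t=1,i=9
  [27] ##.## => .  t=0,i=10
  [26] ##.#. => #  t=1,i=3
  [25] ##..# => .  t=0,i=13
  [24] ##... => #  t=1,i=10
  [23] #.### => #  t=1,i=6
  [22] #.##. => .  t=0,i=11
  [21] #.#.# => .  t=1,i=4
  [20] #.#.. => #  t=4,i=4
  [19] #..## => #  t=4,i=6
  [18] #..#. => .  t=0,i=0
  [17] #...# => #  t=0,i=6
  [16] #.... => .  t=1,i=11
  [15] .#### => #  t=1,i=7
  [14] .###. => #  t=2,i=6
  [13] .##.# => #  t=0,i=9
  [12] .##.. => .  t=0,i=12
  [11] .#.## => #  t=1,i=5
  [10] .#.#. => #  t=2,i=11
  [9] .#..# => #  t=0,i=2
  [8] .#... => .  t=0,i=5
  [7] ..### => .  t=4,i=7
  [6] ..##. => #  t=0,i=8
  [5] ..#.# => #  t=2,i=10
  [4] ..#.. => #  t=0,i=1
  [3] ...## => #  t=0,i=7
  [2] ...#. => .  t=7,i=4
  [1] ....# => .  t=1,i=13
  [0] ..... => #  t=1,i=12
  bits 00100101100110101110111001111001 = 630910585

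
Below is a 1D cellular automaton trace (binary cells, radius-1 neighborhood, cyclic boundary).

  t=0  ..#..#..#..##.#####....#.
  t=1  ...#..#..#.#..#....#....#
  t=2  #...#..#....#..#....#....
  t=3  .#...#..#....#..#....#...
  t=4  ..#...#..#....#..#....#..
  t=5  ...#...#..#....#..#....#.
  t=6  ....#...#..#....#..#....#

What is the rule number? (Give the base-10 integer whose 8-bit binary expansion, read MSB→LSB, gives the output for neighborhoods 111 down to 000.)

  ### -> .   bit 7 = 0  t=0,i=15
  ##. -> .   bit 6 = 0  t=0,i=12
  #.# -> .   bit 5 = 0  t=0,i=13
  #.. -> #   bit 4 = 1  t=0,i=3
  .## -> #   bit 3 = 1  t=0,i=11
  .#. -> .   bit 2 = 0  t=0,i=2
  ..# -> .   bit 1 = 0  t=0,i=1
  ... -> .   bit 0 = 0  t=0,i=0
  bits 00011000 = 24

24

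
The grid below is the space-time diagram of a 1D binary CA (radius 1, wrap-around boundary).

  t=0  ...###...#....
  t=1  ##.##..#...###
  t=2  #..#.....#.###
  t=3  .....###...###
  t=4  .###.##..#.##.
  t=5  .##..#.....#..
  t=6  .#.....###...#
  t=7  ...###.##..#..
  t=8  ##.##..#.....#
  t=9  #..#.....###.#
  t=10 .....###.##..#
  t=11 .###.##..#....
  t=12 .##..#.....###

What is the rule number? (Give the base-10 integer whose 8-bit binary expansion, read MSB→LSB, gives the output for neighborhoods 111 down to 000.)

  ### -> #   bit 7 = 1  t=0,i=4
  ##. -> .   bit 6 = 0  t=0,i=5
  #.# -> .   bit 5 = 0  t=1,i=2
  #.. -> .   bit 4 = 0  t=0,i=6
  .## -> #   bit 3 = 1  t=0,i=3
  .#. -> .   bit 2 = 0  t=0,i=9
  ..# -> .   bit 1 = 0  t=0,i=2
  ... -> #   bit 0 = 1  t=0,i=0
  bits 10001001 = 137

137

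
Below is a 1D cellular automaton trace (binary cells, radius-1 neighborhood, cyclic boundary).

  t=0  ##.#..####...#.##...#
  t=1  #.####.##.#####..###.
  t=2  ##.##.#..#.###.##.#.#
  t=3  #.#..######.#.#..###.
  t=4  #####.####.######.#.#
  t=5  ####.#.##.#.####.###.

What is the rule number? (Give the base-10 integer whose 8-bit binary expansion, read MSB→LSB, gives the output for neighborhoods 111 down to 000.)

  ### -> #   bit 7 = 1  t=0,i=0
  ##. -> .   bit 6 = 0  t=0,i=1
  #.# -> #   bit 5 = 1  t=0,i=2
  #.. -> #   bit 4 = 1  t=0,i=4
  .## -> .   bit 3 = 0  t=0,i=6
  .#. -> #   bit 2 = 1  t=0,i=3
  ..# -> #   bit 1 = 1  t=0,i=5
  ... -> #   bit 0 = 1  t=0,i=11
  bits 10110111 = 183

183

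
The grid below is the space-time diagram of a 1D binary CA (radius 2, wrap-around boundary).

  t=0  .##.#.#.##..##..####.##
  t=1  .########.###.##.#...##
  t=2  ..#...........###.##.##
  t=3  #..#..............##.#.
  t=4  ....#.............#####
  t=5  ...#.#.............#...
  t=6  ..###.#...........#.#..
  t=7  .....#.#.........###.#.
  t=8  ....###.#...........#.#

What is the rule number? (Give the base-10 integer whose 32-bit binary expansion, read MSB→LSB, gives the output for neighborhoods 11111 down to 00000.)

  nb #####: next=.  (t=1,i=3, bit31=0)
  nb ####.: next=.  (t=0,i=18, bit30=0)
  nb ###.#: next=.  (t=0,i=19, bit29=0)
  nb ###..: next=.  (t=4,i=22, bit28=0)
  nb ##.##: next=.  (t=0,i=0, bit27=0)
  nb ##.#.: next=#  (t=0,i=3, bit26=1)
  nb ##..#: next=#  (t=0,i=10, bit25=1)
  nb ##...: next=.  (t=4,i=0, bit24=0)
  nb #.###: next=.  (t=1,i=1, bit23=0)
  nb #.##.: next=#  (t=0,i=1, bit22=1)
  nb #.#.#: next=#  (t=0,i=4, bit21=1)
  nb #.#..: next=.  (t=1,i=17, bit20=0)
  nb #..##: next=#  (t=0,i=11, bit19=1)
  nb #..#.: next=.  (t=2,i=1, bit18=0)
  nb #...#: next=#  (t=1,i=19, bit17=1)
  nb #....: next=.  (t=2,i=4, bit16=0)
  nb .####: next=#  (t=0,i=17, bit15=1)
  nb .###.: next=.  (t=1,i=11, bit14=0)
  nb .##.#: next=#  (t=0,i=2, bit13=1)
  nb .##..: next=.  (t=0,i=9, bit12=0)
  nb .#.##: next=#  (t=0,i=7, bit11=1)
  nb .#.#.: next=#  (t=0,i=5, bit10=1)
  nb .#..#: next=.  (t=3,i=1, bit9=0)
  nb .#...: next=#  (t=1,i=18, bit8=1)
  nb ..###: next=.  (t=0,i=16, bit7=0)
  nb ..##.: next=#  (t=0,i=12, bit6=1)
  nb ..#.#: next=#  (t=5,i=3, bit5=1)
  nb ..#..: next=.  (t=2,i=2, bit4=0)
  nb ...##: next=.  (t=1,i=20, bit3=0)
  nb ...#.: next=#  (t=4,i=3, bit2=1)
  nb ....#: next=.  (t=2,i=12, bit1=0)
  nb .....: next=.  (t=2,i=5, bit0=0)
  bits 00000110011010101010110101100100 = 107654500

107654500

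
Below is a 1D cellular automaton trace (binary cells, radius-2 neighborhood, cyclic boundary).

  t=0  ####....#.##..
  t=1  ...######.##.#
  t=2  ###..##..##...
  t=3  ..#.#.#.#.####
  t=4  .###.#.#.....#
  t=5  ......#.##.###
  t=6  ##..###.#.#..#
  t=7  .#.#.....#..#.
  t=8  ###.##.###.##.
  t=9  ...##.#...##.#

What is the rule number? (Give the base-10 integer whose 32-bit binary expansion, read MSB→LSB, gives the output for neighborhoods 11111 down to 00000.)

  ##### -> #   bit 31 = 1  t=1,i=5
  ####. -> .   bit 30 = 0  t=0,i=2
  ###.# -> .   bit 29 = 0  t=1,i=8
  ###.. -> #   bit 28 = 1  t=0,i=3
  ##.## -> #   bit 27 = 1  t=1,i=9
  ##.#. -> .   bit 26 = 0  t=1,i=12
  ##..# -> .   bit 25 = 0  t=0,i=12
  ##... -> #   bit 24 = 1  t=0,i=4
  #.### -> .   bit 23 = 0  t=3,i=10
  #.##. -> #   bit 22 = 1  t=0,i=10
  #.#.# -> .   bit 21 = 0  t=3,i=4
  #.#.. -> .   bit 20 = 0  t=1,i=13
  #..## -> #   bit 19 = 1  t=0,i=13
  #..#. -> #   bit 18 = 1  t=3,i=1
  #...# -> #   bit 17 = 1  t=1,i=1
  #.... -> #   bit 16 = 1  t=0,i=5
  .#### -> .   bit 15 = 0  t=0,i=1
  .###. -> .   bit 14 = 0  t=2,i=1
  .##.# -> .   bit 13 = 0  t=1,i=11
  .##.. -> #   bit 12 = 1  t=0,i=11
  .#.## -> .   bit 11 = 0  t=0,i=9
  .#.#. -> #   bit 10 = 1  t=3,i=3
  .#..# -> .   bit 9 = 0  t=6,i=11
  .#... -> #   bit 8 = 1  t=1,i=0
  ..### -> .   bit 7 = 0  t=0,i=0
  ..##. -> .   bit 6 = 0  t=2,i=5
  ..#.# -> #   bit 5 = 1  t=0,i=8
  ..#.. -> #   bit 4 = 1  t=7,i=9
  ...## -> #   bit 3 = 1  t=1,i=2
  ...#. -> #   bit 2 = 1  t=0,i=7
  ....# -> #   bit 1 = 1  t=0,i=6
  ..... -> .   bit 0 = 0  t=4,i=10
  bits 10011001010011110001010100111110 = 2572096830

2572096830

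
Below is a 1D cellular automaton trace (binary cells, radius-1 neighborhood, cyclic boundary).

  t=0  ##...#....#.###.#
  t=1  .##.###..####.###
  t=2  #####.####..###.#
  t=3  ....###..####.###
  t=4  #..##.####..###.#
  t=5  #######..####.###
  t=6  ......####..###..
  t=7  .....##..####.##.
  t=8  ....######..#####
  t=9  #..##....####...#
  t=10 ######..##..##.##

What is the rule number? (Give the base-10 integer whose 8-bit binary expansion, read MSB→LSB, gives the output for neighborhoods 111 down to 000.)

  [7] ### => .  t=0,i=0
  [6] ##. => #  t=0,i=1
  [5] #.# => #  t=0,i=11
  [4] #.. => #  t=0,i=2
  [3] .## => #  t=0,i=12
  [2] .#. => #  t=0,i=5
  [1] ..# => #  t=0,i=4
  [0] ... => .  t=0,i=3
  bits 01111110 = 126

126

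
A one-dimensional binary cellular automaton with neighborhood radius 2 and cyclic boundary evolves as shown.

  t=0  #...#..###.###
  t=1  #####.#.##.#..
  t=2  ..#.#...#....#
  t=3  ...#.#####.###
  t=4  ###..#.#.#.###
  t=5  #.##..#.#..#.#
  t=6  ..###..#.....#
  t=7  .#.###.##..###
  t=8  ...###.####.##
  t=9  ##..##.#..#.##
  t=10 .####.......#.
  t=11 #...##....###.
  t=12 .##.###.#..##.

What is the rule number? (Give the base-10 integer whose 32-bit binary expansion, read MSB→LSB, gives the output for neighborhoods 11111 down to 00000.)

3016381782

  [31] ##### => #  t=1,i=2
  [30] ####. => .  t=0,i=13
  [29] ###.# => #  t=0,i=9
  [28] ###.. => #  t=0,i=0
  [27] ##.## => .  t=0,i=10
  [26] ##.#. => .  t=1,i=5
  [25] ##..# => #  t=4,i=3
  [24] ##... => #  t=0,i=1
  [23] #.### => #  t=0,i=11
  [22] #.##. => #  t=1,i=8
  [21] #.#.# => .  t=1,i=6
  [20] #.#.. => .  t=1,i=11
  [19] #..## => #  t=0,i=6
  [18] #..#. => .  t=2,i=1
  [17] #...# => #  t=0,i=2
  [16] #.... => .  t=2,i=10
  [15] .#### => .  t=0,i=12
  [14] .###. => #  t=0,i=8
  [13] .##.# => .  t=1,i=9
  [12] .##.. => #  t=5,i=3
  [11] .#.## => .  t=1,i=7
  [10] .#.#. => #  t=2,i=3
  [9] .#..# => .  t=0,i=5
  [8] .#... => #  t=2,i=5
  [7] ..### => .  t=0,i=7
  [6] ..##. => #  t=9,i=4
  [5] ..#.# => .  t=2,i=2
  [4] ..#.. => #  t=0,i=4
  [3] ...## => .  t=8,i=2
  [2] ...#. => #  t=0,i=3
  [1] ....# => #  t=2,i=11
  [0] ..... => .  t=6,i=10
  bits 10110011110010100101010101010110 = 3016381782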